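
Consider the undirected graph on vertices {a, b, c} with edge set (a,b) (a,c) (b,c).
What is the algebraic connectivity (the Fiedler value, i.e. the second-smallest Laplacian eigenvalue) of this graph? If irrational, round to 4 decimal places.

3

Each diagonal entry of L is the vertex degree and each off-diagonal entry is -1 where an edge is present, 0 otherwise; in the order [a, b, c] the diagonal is [2, 2, 2]. Computing the eigenvalues of L and sorting gives [0, 3, 3]. The Fiedler value lambda_2 = 3 is strictly positive, so the graph is connected. The eigenvalues sum to 6, which equals trace(L) = 2|E|.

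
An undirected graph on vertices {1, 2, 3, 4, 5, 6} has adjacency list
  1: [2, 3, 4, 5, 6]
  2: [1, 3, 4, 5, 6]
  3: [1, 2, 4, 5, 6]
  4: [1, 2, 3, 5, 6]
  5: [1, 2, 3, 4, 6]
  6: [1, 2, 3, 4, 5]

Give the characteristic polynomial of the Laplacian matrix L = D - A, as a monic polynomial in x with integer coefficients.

Each diagonal entry of L is the vertex degree and each off-diagonal entry is -1 where an edge is present, 0 otherwise; in the order [1, 2, 3, 4, 5, 6] the diagonal is [5, 5, 5, 5, 5, 5]. The eigenvalues of L are [0, 6, 6, 6, 6, 6]; the characteristic polynomial is the product of (x - lambda_i), which multiplies out to x^6 - 30x^5 + 360x^4 - 2160x^3 + 6480x^2 - 7776x. Since p(0) = det(-L) = 0, x divides p(x). By the matrix-tree theorem the graph has (1/6) * product of the nonzero eigenvalues = 1296 spanning trees.

x^6 - 30x^5 + 360x^4 - 2160x^3 + 6480x^2 - 7776x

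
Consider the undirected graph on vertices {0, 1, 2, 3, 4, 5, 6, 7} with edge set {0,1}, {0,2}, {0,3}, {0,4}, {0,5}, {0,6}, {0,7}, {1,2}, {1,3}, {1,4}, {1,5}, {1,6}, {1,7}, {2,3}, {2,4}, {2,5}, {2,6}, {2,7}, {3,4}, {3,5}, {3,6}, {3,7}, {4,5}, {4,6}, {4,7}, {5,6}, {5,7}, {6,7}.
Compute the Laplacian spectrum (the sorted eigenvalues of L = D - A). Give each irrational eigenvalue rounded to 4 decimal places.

Each diagonal entry of L is the vertex degree and each off-diagonal entry is -1 where an edge is present, 0 otherwise; in the order [0, 1, 2, 3, 4, 5, 6, 7] the diagonal is [7, 7, 7, 7, 7, 7, 7, 7]. L is symmetric positive semidefinite, so every eigenvalue is real and nonnegative. The eigenvalues sum to 56, which equals trace(L) = 2|E|. By the matrix-tree theorem the graph has (1/8) * product of the nonzero eigenvalues = 262144 spanning trees.

[0, 8, 8, 8, 8, 8, 8, 8]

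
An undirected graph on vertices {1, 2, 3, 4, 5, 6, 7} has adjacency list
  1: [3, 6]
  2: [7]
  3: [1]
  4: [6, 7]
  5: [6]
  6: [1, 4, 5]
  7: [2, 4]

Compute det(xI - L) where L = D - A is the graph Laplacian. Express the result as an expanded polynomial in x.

Reading degrees in the order [1, 2, 3, 4, 5, 6, 7] gives [2, 1, 1, 2, 1, 3, 2]; set D = diag(2, 1, 1, 2, 1, 3, 2) and form L = D - A. Computing det(xI - L) by cofactor expansion (or equivalently via sum-over-permutations) gives x^7 - 12x^6 + 54x^5 - 114x^4 + 115x^3 - 50x^2 + 7x. The constant term is 0 because L is singular (the all-ones vector lies in its kernel). By the matrix-tree theorem the graph has (1/7) * product of the nonzero eigenvalues = 1 spanning tree. There is one zero in the spectrum, matching the 1 component.

x^7 - 12x^6 + 54x^5 - 114x^4 + 115x^3 - 50x^2 + 7x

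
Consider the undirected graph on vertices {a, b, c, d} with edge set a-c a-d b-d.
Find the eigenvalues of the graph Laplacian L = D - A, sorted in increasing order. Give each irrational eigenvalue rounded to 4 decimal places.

Reading degrees in the order [a, b, c, d] gives [2, 1, 1, 2]; set D = diag(2, 1, 1, 2) and form L = D - A. L is symmetric positive semidefinite, so every eigenvalue is real and nonnegative. The single zero eigenvalue shows the graph is connected. By the matrix-tree theorem the graph has (1/4) * product of the nonzero eigenvalues = 1 spanning tree. The largest eigenvalue, 3.4142, is at most the vertex count 4.

[0, 0.5858, 2, 3.4142]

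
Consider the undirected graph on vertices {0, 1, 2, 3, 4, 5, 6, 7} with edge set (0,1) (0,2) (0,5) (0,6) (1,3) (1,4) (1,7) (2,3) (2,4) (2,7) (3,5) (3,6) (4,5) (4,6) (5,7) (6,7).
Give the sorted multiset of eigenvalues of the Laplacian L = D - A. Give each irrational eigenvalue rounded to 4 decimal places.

Each diagonal entry of L is the vertex degree and each off-diagonal entry is -1 where an edge is present, 0 otherwise; in the order [0, 1, 2, 3, 4, 5, 6, 7] the diagonal is [4, 4, 4, 4, 4, 4, 4, 4]. L is symmetric positive semidefinite, so every eigenvalue is real and nonnegative. The single zero eigenvalue shows the graph is connected. The eigenvalues sum to 32, which equals trace(L) = 2|E|.

[0, 4, 4, 4, 4, 4, 4, 8]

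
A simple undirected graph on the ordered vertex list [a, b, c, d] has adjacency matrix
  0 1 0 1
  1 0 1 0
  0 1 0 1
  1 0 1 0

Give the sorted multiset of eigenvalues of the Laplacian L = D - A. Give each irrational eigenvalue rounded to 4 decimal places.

[0, 2, 2, 4]

Each diagonal entry of L is the vertex degree and each off-diagonal entry is -1 where an edge is present, 0 otherwise; in the order [a, b, c, d] the diagonal is [2, 2, 2, 2]. L is symmetric positive semidefinite, so every eigenvalue is real and nonnegative. By the matrix-tree theorem the graph has (1/4) * product of the nonzero eigenvalues = 4 spanning trees.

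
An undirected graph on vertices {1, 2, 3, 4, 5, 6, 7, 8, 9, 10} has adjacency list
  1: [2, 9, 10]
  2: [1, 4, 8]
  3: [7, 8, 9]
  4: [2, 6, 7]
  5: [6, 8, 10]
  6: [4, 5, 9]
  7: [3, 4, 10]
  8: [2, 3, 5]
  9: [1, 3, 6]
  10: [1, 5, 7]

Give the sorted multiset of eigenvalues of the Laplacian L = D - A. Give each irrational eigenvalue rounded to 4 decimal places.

[0, 2, 2, 2, 2, 2, 5, 5, 5, 5]

With the vertex order [1, 2, 3, 4, 5, 6, 7, 8, 9, 10], the degrees are [3, 3, 3, 3, 3, 3, 3, 3, 3, 3], giving D = diag(3, 3, 3, 3, 3, 3, 3, 3, 3, 3) and L = D - A. Since every row of L sums to 0, the all-ones vector is in the kernel and 0 is an eigenvalue. The single zero eigenvalue shows the graph is connected. There is one zero in the spectrum, matching the 1 component.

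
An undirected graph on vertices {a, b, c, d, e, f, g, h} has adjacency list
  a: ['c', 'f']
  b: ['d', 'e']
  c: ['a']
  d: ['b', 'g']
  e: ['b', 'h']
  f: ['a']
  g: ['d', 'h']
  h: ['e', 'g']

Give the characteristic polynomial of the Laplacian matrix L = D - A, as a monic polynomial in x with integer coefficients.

With the vertex order [a, b, c, d, e, f, g, h], the degrees are [2, 2, 1, 2, 2, 1, 2, 2], giving D = diag(2, 2, 1, 2, 2, 1, 2, 2) and L = D - A. L has integer entries, so p(x) = det(xI - L) has integer coefficients. Expanding the determinant yields x^8 - 14x^7 + 78x^6 - 220x^5 + 330x^4 - 250x^3 + 75x^2. Since p(0) = det(-L) = 0, x divides p(x).

x^8 - 14x^7 + 78x^6 - 220x^5 + 330x^4 - 250x^3 + 75x^2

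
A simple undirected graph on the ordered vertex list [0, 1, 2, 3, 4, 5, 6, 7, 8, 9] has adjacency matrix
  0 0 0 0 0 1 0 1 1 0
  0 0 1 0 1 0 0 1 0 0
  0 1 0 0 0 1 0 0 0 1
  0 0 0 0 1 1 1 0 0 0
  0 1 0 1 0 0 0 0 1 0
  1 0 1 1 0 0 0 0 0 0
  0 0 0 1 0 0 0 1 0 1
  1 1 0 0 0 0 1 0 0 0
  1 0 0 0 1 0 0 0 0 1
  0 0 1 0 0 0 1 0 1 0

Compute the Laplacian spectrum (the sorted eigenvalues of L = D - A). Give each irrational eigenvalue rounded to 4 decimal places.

[0, 2, 2, 2, 2, 2, 5, 5, 5, 5]

Reading degrees in the order [0, 1, 2, 3, 4, 5, 6, 7, 8, 9] gives [3, 3, 3, 3, 3, 3, 3, 3, 3, 3]; set D = diag(3, 3, 3, 3, 3, 3, 3, 3, 3, 3) and form L = D - A. The multiplicity of 0 as a Laplacian eigenvalue equals the number of connected components. The single zero eigenvalue shows the graph is connected. By the matrix-tree theorem the graph has (1/10) * product of the nonzero eigenvalues = 2000 spanning trees.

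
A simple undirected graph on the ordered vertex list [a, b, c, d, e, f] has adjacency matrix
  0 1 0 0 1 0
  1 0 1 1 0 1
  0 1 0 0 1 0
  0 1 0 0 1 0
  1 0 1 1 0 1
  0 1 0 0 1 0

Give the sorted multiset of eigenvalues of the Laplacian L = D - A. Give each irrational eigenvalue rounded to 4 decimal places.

With the vertex order [a, b, c, d, e, f], the degrees are [2, 4, 2, 2, 4, 2], giving D = diag(2, 4, 2, 2, 4, 2) and L = D - A. L is symmetric positive semidefinite, so every eigenvalue is real and nonnegative. By the matrix-tree theorem the graph has (1/6) * product of the nonzero eigenvalues = 32 spanning trees.

[0, 2, 2, 2, 4, 6]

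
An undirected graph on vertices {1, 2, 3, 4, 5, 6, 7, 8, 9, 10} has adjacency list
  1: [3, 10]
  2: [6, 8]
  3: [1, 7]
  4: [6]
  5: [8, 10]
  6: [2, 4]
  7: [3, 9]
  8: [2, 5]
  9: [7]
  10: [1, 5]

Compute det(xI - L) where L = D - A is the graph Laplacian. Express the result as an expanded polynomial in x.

x^10 - 18x^9 + 136x^8 - 560x^7 + 1365x^6 - 2002x^5 + 1716x^4 - 792x^3 + 165x^2 - 10x

With the vertex order [1, 2, 3, 4, 5, 6, 7, 8, 9, 10], the degrees are [2, 2, 2, 1, 2, 2, 2, 2, 1, 2], giving D = diag(2, 2, 2, 1, 2, 2, 2, 2, 1, 2) and L = D - A. L has integer entries, so p(x) = det(xI - L) has integer coefficients. Expanding the determinant yields x^10 - 18x^9 + 136x^8 - 560x^7 + 1365x^6 - 2002x^5 + 1716x^4 - 792x^3 + 165x^2 - 10x. The coefficient of x^9 equals -trace(L) = -18, matching the sum of degrees. By the matrix-tree theorem the graph has (1/10) * product of the nonzero eigenvalues = 1 spanning tree.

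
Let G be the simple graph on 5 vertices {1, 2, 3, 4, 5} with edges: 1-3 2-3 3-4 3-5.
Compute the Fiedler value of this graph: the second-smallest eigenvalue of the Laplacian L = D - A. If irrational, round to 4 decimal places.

With the vertex order [1, 2, 3, 4, 5], the degrees are [1, 1, 4, 1, 1], giving D = diag(1, 1, 4, 1, 1) and L = D - A. The smallest Laplacian eigenvalue is always 0. The next one, lambda_2 = 1, measures how hard the graph is to disconnect: larger values mean better connectivity. The eigenvalues sum to 8, which equals trace(L) = 2|E|. By the matrix-tree theorem the graph has (1/5) * product of the nonzero eigenvalues = 1 spanning tree.

1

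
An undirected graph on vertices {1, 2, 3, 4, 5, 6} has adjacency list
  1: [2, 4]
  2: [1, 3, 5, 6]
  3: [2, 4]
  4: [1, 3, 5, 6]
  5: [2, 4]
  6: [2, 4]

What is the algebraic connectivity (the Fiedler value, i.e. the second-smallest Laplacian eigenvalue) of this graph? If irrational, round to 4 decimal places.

2

Reading degrees in the order [1, 2, 3, 4, 5, 6] gives [2, 4, 2, 4, 2, 2]; set D = diag(2, 4, 2, 4, 2, 2) and form L = D - A. Computing the eigenvalues of L and sorting gives [0, 2, 2, 2, 4, 6]. The Fiedler value lambda_2 = 2 is strictly positive, so the graph is connected. The eigenvalues sum to 16, which equals trace(L) = 2|E|.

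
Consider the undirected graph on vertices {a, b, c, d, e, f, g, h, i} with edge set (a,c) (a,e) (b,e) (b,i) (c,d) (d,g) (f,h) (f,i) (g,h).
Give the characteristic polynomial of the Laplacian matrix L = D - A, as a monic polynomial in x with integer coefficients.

Reading degrees in the order [a, b, c, d, e, f, g, h, i] gives [2, 2, 2, 2, 2, 2, 2, 2, 2]; set D = diag(2, 2, 2, 2, 2, 2, 2, 2, 2) and form L = D - A. Computing det(xI - L) by cofactor expansion (or equivalently via sum-over-permutations) gives x^9 - 18x^8 + 135x^7 - 546x^6 + 1287x^5 - 1782x^4 + 1386x^3 - 540x^2 + 81x. Since p(0) = det(-L) = 0, x divides p(x). The eigenvalues sum to 18, which equals trace(L) = 2|E|.

x^9 - 18x^8 + 135x^7 - 546x^6 + 1287x^5 - 1782x^4 + 1386x^3 - 540x^2 + 81x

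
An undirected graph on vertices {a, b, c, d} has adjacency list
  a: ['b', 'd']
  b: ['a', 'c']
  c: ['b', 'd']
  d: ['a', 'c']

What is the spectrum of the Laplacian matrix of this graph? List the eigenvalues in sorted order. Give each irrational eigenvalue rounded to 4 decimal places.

[0, 2, 2, 4]

Each diagonal entry of L is the vertex degree and each off-diagonal entry is -1 where an edge is present, 0 otherwise; in the order [a, b, c, d] the diagonal is [2, 2, 2, 2]. Since every row of L sums to 0, the all-ones vector is in the kernel and 0 is an eigenvalue. The eigenvalues sum to 8, which equals trace(L) = 2|E|.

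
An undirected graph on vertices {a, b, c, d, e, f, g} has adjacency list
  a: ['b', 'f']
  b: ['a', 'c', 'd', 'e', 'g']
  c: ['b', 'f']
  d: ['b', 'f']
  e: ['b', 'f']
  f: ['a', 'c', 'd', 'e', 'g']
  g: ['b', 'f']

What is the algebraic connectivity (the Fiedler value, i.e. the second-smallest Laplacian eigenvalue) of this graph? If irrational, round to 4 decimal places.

With the vertex order [a, b, c, d, e, f, g], the degrees are [2, 5, 2, 2, 2, 5, 2], giving D = diag(2, 5, 2, 2, 2, 5, 2) and L = D - A. The smallest Laplacian eigenvalue is always 0. The next one, lambda_2 = 2, measures how hard the graph is to disconnect: larger values mean better connectivity. By the matrix-tree theorem the graph has (1/7) * product of the nonzero eigenvalues = 80 spanning trees.

2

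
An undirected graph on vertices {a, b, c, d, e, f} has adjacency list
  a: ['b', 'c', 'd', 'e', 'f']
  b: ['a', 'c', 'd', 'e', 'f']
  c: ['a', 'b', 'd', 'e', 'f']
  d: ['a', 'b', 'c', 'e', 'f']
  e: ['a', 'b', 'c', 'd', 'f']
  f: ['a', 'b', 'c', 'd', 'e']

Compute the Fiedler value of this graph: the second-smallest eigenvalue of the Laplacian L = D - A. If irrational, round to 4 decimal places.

Each diagonal entry of L is the vertex degree and each off-diagonal entry is -1 where an edge is present, 0 otherwise; in the order [a, b, c, d, e, f] the diagonal is [5, 5, 5, 5, 5, 5]. The smallest Laplacian eigenvalue is always 0. The next one, lambda_2 = 6, measures how hard the graph is to disconnect: larger values mean better connectivity. By the matrix-tree theorem the graph has (1/6) * product of the nonzero eigenvalues = 1296 spanning trees.

6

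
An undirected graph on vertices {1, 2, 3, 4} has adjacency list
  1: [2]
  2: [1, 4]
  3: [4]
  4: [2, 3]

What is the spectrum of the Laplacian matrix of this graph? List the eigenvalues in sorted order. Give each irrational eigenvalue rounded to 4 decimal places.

Reading degrees in the order [1, 2, 3, 4] gives [1, 2, 1, 2]; set D = diag(1, 2, 1, 2) and form L = D - A. The multiplicity of 0 as a Laplacian eigenvalue equals the number of connected components. The single zero eigenvalue shows the graph is connected. The largest eigenvalue, 3.4142, is at most the vertex count 4.

[0, 0.5858, 2, 3.4142]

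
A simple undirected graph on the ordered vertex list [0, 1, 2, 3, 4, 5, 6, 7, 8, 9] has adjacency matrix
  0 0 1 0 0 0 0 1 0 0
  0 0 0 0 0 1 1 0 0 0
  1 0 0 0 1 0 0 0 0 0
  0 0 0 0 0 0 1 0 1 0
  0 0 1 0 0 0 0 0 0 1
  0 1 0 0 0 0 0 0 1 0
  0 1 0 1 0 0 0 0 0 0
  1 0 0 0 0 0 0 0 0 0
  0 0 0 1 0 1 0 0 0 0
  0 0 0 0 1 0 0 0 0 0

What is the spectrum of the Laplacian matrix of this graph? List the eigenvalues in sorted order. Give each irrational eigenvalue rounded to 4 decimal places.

Reading degrees in the order [0, 1, 2, 3, 4, 5, 6, 7, 8, 9] gives [2, 2, 2, 2, 2, 2, 2, 1, 2, 1]; set D = diag(2, 2, 2, 2, 2, 2, 2, 1, 2, 1) and form L = D - A. Diagonalising L (or applying a numerical eigensolver to the 10x10 matrix) gives the spectrum above. The 2 zero eigenvalues correspond to the 2 connected components. The largest eigenvalue, 3.6180, is at most the vertex count 10.

[0, 0, 0.3820, 1.3820, 1.3820, 1.3820, 2.6180, 3.6180, 3.6180, 3.6180]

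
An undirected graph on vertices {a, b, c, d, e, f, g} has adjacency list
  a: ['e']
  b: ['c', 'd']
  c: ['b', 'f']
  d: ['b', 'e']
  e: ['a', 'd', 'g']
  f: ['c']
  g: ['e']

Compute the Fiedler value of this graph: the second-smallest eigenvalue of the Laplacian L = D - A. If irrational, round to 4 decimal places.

0.2254

Each diagonal entry of L is the vertex degree and each off-diagonal entry is -1 where an edge is present, 0 otherwise; in the order [a, b, c, d, e, f, g] the diagonal is [1, 2, 2, 2, 3, 1, 1]. The sorted Laplacian eigenvalues are [0, 0.2254, 1, 1, 2.1859, 3.3604, 4.2283]; the algebraic connectivity is the second entry, 0.2254. There is one zero in the spectrum, matching the 1 component.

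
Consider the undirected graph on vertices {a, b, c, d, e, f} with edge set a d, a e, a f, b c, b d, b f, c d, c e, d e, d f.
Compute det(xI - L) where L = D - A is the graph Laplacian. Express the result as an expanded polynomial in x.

Reading degrees in the order [a, b, c, d, e, f] gives [3, 3, 3, 5, 3, 3]; set D = diag(3, 3, 3, 5, 3, 3) and form L = D - A. Computing det(xI - L) by cofactor expansion (or equivalently via sum-over-permutations) gives x^6 - 20x^5 + 155x^4 - 580x^3 + 1045x^2 - 726x. Since p(0) = det(-L) = 0, x divides p(x). The eigenvalues sum to 20, which equals trace(L) = 2|E|.

x^6 - 20x^5 + 155x^4 - 580x^3 + 1045x^2 - 726x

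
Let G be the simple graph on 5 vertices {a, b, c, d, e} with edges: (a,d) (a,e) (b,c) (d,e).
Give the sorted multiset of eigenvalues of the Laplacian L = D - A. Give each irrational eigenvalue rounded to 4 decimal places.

[0, 0, 2, 3, 3]

Reading degrees in the order [a, b, c, d, e] gives [2, 1, 1, 2, 2]; set D = diag(2, 1, 1, 2, 2) and form L = D - A. The multiplicity of 0 as a Laplacian eigenvalue equals the number of connected components. The 2 zero eigenvalues correspond to the 2 connected components.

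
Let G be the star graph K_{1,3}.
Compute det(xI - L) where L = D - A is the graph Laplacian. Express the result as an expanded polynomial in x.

The graph has 4 vertices and degree multiset [3, 1, 1, 1]; D is the diagonal matrix of degrees and L = D - A. The eigenvalues of L are [0, 1, 1, 4]; the characteristic polynomial is the product of (x - lambda_i), which multiplies out to x^4 - 6x^3 + 9x^2 - 4x. The constant term is 0 because L is singular (the all-ones vector lies in its kernel). There is one zero in the spectrum, matching the 1 component. The eigenvalues sum to 6, which equals trace(L) = 2|E|.

x^4 - 6x^3 + 9x^2 - 4x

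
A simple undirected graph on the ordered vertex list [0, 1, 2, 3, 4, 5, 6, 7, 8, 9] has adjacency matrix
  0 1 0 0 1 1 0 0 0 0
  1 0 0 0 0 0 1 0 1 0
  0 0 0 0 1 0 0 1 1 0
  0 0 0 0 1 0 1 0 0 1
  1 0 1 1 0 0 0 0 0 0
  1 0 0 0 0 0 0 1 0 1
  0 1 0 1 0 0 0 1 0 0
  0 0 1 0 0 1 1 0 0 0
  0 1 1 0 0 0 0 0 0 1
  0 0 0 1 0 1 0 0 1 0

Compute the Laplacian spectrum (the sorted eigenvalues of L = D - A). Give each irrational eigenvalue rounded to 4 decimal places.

Each diagonal entry of L is the vertex degree and each off-diagonal entry is -1 where an edge is present, 0 otherwise; in the order [0, 1, 2, 3, 4, 5, 6, 7, 8, 9] the diagonal is [3, 3, 3, 3, 3, 3, 3, 3, 3, 3]. Since every row of L sums to 0, the all-ones vector is in the kernel and 0 is an eigenvalue. The single zero eigenvalue shows the graph is connected. The largest eigenvalue, 5, is at most the vertex count 10.

[0, 2, 2, 2, 2, 2, 5, 5, 5, 5]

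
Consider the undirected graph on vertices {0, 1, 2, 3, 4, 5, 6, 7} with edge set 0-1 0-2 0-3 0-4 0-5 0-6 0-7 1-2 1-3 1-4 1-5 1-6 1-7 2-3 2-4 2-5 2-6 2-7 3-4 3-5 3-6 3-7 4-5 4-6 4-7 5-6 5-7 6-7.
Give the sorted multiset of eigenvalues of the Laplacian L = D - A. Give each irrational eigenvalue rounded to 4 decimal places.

Reading degrees in the order [0, 1, 2, 3, 4, 5, 6, 7] gives [7, 7, 7, 7, 7, 7, 7, 7]; set D = diag(7, 7, 7, 7, 7, 7, 7, 7) and form L = D - A. L is symmetric positive semidefinite, so every eigenvalue is real and nonnegative. The single zero eigenvalue shows the graph is connected. The eigenvalues sum to 56, which equals trace(L) = 2|E|. By the matrix-tree theorem the graph has (1/8) * product of the nonzero eigenvalues = 262144 spanning trees.

[0, 8, 8, 8, 8, 8, 8, 8]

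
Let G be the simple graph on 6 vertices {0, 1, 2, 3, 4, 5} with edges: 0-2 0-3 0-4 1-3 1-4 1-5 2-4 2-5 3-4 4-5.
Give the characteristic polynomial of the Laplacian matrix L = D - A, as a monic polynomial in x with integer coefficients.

With the vertex order [0, 1, 2, 3, 4, 5], the degrees are [3, 3, 3, 3, 5, 3], giving D = diag(3, 3, 3, 3, 5, 3) and L = D - A. Computing det(xI - L) by cofactor expansion (or equivalently via sum-over-permutations) gives x^6 - 20x^5 + 155x^4 - 580x^3 + 1045x^2 - 726x. Since p(0) = det(-L) = 0, x divides p(x). By the matrix-tree theorem the graph has (1/6) * product of the nonzero eigenvalues = 121 spanning trees.

x^6 - 20x^5 + 155x^4 - 580x^3 + 1045x^2 - 726x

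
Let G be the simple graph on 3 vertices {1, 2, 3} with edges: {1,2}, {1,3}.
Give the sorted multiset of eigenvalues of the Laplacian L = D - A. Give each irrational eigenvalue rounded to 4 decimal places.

Reading degrees in the order [1, 2, 3] gives [2, 1, 1]; set D = diag(2, 1, 1) and form L = D - A. L is symmetric positive semidefinite, so every eigenvalue is real and nonnegative. The eigenvalues sum to 4, which equals trace(L) = 2|E|. The largest eigenvalue, 3, is at most the vertex count 3.

[0, 1, 3]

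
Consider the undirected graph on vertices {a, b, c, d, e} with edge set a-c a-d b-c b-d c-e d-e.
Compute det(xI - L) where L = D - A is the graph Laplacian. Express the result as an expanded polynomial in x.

x^5 - 12x^4 + 51x^3 - 92x^2 + 60x

Each diagonal entry of L is the vertex degree and each off-diagonal entry is -1 where an edge is present, 0 otherwise; in the order [a, b, c, d, e] the diagonal is [2, 2, 3, 3, 2]. L has integer entries, so p(x) = det(xI - L) has integer coefficients. Expanding the determinant yields x^5 - 12x^4 + 51x^3 - 92x^2 + 60x. The constant term is 0 because L is singular (the all-ones vector lies in its kernel). There is one zero in the spectrum, matching the 1 component.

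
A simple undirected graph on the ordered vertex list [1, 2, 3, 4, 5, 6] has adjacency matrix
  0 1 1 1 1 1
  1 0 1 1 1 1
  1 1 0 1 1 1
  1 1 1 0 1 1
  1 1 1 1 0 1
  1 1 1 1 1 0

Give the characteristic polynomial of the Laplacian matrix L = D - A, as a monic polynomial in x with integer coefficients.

Each diagonal entry of L is the vertex degree and each off-diagonal entry is -1 where an edge is present, 0 otherwise; in the order [1, 2, 3, 4, 5, 6] the diagonal is [5, 5, 5, 5, 5, 5]. L has integer entries, so p(x) = det(xI - L) has integer coefficients. Expanding the determinant yields x^6 - 30x^5 + 360x^4 - 2160x^3 + 6480x^2 - 7776x. The coefficient of x^5 equals -trace(L) = -30, matching the sum of degrees.

x^6 - 30x^5 + 360x^4 - 2160x^3 + 6480x^2 - 7776x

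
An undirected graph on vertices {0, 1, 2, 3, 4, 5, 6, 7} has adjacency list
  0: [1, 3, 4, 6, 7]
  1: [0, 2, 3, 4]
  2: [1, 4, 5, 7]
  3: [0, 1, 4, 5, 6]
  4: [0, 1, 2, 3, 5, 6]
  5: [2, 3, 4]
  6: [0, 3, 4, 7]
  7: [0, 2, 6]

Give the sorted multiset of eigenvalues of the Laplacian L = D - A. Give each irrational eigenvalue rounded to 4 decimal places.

[0, 2.3420, 3.1052, 3.5858, 5.1513, 6.1826, 6.4142, 7.2189]

Each diagonal entry of L is the vertex degree and each off-diagonal entry is -1 where an edge is present, 0 otherwise; in the order [0, 1, 2, 3, 4, 5, 6, 7] the diagonal is [5, 4, 4, 5, 6, 3, 4, 3]. Since every row of L sums to 0, the all-ones vector is in the kernel and 0 is an eigenvalue. By the matrix-tree theorem the graph has (1/8) * product of the nonzero eigenvalues = 4807 spanning trees. There is one zero in the spectrum, matching the 1 component.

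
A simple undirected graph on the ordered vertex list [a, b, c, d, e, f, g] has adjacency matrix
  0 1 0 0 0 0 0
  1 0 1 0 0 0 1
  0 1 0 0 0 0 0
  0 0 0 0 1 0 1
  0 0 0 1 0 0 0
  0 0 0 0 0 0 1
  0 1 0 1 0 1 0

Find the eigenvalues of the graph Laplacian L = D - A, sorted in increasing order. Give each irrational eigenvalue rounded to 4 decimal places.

Reading degrees in the order [a, b, c, d, e, f, g] gives [1, 3, 1, 2, 1, 1, 3]; set D = diag(1, 3, 1, 2, 1, 1, 3) and form L = D - A. The multiplicity of 0 as a Laplacian eigenvalue equals the number of connected components. The single zero eigenvalue shows the graph is connected.

[0, 0.3217, 0.6802, 1, 2.1397, 3.2297, 4.6287]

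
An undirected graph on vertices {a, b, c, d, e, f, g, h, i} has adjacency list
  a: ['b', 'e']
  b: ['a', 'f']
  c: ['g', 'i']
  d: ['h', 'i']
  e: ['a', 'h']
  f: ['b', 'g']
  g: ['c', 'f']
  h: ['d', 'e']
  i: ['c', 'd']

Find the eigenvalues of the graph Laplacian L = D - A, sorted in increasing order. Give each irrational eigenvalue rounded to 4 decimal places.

With the vertex order [a, b, c, d, e, f, g, h, i], the degrees are [2, 2, 2, 2, 2, 2, 2, 2, 2], giving D = diag(2, 2, 2, 2, 2, 2, 2, 2, 2) and L = D - A. L is symmetric positive semidefinite, so every eigenvalue is real and nonnegative. The single zero eigenvalue shows the graph is connected. There is one zero in the spectrum, matching the 1 component.

[0, 0.4679, 0.4679, 1.6527, 1.6527, 3, 3, 3.8794, 3.8794]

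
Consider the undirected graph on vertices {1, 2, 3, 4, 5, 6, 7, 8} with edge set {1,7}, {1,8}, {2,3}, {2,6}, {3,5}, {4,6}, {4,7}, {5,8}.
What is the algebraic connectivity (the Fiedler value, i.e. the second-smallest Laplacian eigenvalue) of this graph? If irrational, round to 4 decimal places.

Each diagonal entry of L is the vertex degree and each off-diagonal entry is -1 where an edge is present, 0 otherwise; in the order [1, 2, 3, 4, 5, 6, 7, 8] the diagonal is [2, 2, 2, 2, 2, 2, 2, 2]. The smallest Laplacian eigenvalue is always 0. The next one, lambda_2 = 0.5858, measures how hard the graph is to disconnect: larger values mean better connectivity.

0.5858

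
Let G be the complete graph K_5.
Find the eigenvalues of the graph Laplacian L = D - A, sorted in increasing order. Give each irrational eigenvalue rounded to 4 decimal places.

[0, 5, 5, 5, 5]

The graph has 5 vertices and degree multiset [4, 4, 4, 4, 4]; D is the diagonal matrix of degrees and L = D - A. L is symmetric positive semidefinite, so every eigenvalue is real and nonnegative. By the matrix-tree theorem the graph has (1/5) * product of the nonzero eigenvalues = 125 spanning trees.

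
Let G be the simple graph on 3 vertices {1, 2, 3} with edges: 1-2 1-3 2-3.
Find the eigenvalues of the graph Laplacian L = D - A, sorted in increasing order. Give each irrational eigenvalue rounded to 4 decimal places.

[0, 3, 3]

With the vertex order [1, 2, 3], the degrees are [2, 2, 2], giving D = diag(2, 2, 2) and L = D - A. Since every row of L sums to 0, the all-ones vector is in the kernel and 0 is an eigenvalue. The single zero eigenvalue shows the graph is connected. The largest eigenvalue, 3, is at most the vertex count 3.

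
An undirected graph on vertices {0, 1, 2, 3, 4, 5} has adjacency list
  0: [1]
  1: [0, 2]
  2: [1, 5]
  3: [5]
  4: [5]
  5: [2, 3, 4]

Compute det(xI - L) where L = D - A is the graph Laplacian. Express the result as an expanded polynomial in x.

Reading degrees in the order [0, 1, 2, 3, 4, 5] gives [1, 2, 2, 1, 1, 3]; set D = diag(1, 2, 2, 1, 1, 3) and form L = D - A. Computing det(xI - L) by cofactor expansion (or equivalently via sum-over-permutations) gives x^6 - 10x^5 + 35x^4 - 52x^3 + 32x^2 - 6x. The coefficient of x^5 equals -trace(L) = -10, matching the sum of degrees. By the matrix-tree theorem the graph has (1/6) * product of the nonzero eigenvalues = 1 spanning tree. The eigenvalues sum to 10, which equals trace(L) = 2|E|.

x^6 - 10x^5 + 35x^4 - 52x^3 + 32x^2 - 6x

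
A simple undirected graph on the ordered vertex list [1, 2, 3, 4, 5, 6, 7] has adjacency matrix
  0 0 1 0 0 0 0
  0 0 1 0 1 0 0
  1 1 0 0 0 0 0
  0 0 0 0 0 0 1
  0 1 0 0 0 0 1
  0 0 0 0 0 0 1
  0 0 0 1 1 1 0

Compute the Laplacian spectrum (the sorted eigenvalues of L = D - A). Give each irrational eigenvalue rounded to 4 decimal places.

Each diagonal entry of L is the vertex degree and each off-diagonal entry is -1 where an edge is present, 0 otherwise; in the order [1, 2, 3, 4, 5, 6, 7] the diagonal is [1, 2, 2, 1, 2, 1, 3]. L is symmetric positive semidefinite, so every eigenvalue is real and nonnegative. The single zero eigenvalue shows the graph is connected. The largest eigenvalue, 4.2283, is at most the vertex count 7. There is one zero in the spectrum, matching the 1 component.

[0, 0.2254, 1, 1, 2.1859, 3.3604, 4.2283]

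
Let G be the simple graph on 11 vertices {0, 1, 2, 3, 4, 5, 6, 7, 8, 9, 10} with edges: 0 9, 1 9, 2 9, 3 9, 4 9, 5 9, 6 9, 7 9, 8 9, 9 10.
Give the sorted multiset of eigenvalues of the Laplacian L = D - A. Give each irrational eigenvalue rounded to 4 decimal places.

With the vertex order [0, 1, 2, 3, 4, 5, 6, 7, 8, 9, 10], the degrees are [1, 1, 1, 1, 1, 1, 1, 1, 1, 10, 1], giving D = diag(1, 1, 1, 1, 1, 1, 1, 1, 1, 10, 1) and L = D - A. L is symmetric positive semidefinite, so every eigenvalue is real and nonnegative. The eigenvalues sum to 20, which equals trace(L) = 2|E|.

[0, 1, 1, 1, 1, 1, 1, 1, 1, 1, 11]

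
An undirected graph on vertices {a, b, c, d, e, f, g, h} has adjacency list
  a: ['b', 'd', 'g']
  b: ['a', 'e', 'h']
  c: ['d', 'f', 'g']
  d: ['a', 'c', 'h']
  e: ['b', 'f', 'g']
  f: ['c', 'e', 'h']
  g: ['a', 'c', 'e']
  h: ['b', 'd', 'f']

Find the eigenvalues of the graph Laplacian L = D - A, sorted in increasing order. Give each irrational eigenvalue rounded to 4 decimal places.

[0, 2, 2, 2, 4, 4, 4, 6]

Reading degrees in the order [a, b, c, d, e, f, g, h] gives [3, 3, 3, 3, 3, 3, 3, 3]; set D = diag(3, 3, 3, 3, 3, 3, 3, 3) and form L = D - A. L is symmetric positive semidefinite, so every eigenvalue is real and nonnegative. There is one zero in the spectrum, matching the 1 component.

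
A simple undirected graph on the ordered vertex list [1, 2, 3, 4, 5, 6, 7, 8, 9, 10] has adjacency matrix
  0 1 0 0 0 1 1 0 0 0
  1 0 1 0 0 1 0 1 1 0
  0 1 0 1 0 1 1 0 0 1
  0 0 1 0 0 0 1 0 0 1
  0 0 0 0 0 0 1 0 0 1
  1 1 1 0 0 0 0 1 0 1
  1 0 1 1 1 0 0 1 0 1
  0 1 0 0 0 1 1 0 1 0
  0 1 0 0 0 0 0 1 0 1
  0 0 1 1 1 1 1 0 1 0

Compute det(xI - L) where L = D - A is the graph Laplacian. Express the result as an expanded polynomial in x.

x^10 - 42x^9 + 764x^8 - 7886x^7 + 50803x^6 - 211382x^5 + 566799x^4 - 942358x^3 + 879692x^2 - 350600x

Reading degrees in the order [1, 2, 3, 4, 5, 6, 7, 8, 9, 10] gives [3, 5, 5, 3, 2, 5, 6, 4, 3, 6]; set D = diag(3, 5, 5, 3, 2, 5, 6, 4, 3, 6) and form L = D - A. L has integer entries, so p(x) = det(xI - L) has integer coefficients. Expanding the determinant yields x^10 - 42x^9 + 764x^8 - 7886x^7 + 50803x^6 - 211382x^5 + 566799x^4 - 942358x^3 + 879692x^2 - 350600x. The coefficient of x^9 equals -trace(L) = -42, matching the sum of degrees. There is one zero in the spectrum, matching the 1 component.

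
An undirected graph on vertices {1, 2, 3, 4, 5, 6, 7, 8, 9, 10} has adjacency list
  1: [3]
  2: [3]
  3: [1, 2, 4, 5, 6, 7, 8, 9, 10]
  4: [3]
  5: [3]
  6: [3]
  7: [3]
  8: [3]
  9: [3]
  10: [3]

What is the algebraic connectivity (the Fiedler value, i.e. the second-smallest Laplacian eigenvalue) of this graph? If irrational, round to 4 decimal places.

1

With the vertex order [1, 2, 3, 4, 5, 6, 7, 8, 9, 10], the degrees are [1, 1, 9, 1, 1, 1, 1, 1, 1, 1], giving D = diag(1, 1, 9, 1, 1, 1, 1, 1, 1, 1) and L = D - A. Computing the eigenvalues of L and sorting gives [0, 1, 1, 1, 1, 1, 1, 1, 1, 10]. The Fiedler value lambda_2 = 1 is strictly positive, so the graph is connected. By the matrix-tree theorem the graph has (1/10) * product of the nonzero eigenvalues = 1 spanning tree.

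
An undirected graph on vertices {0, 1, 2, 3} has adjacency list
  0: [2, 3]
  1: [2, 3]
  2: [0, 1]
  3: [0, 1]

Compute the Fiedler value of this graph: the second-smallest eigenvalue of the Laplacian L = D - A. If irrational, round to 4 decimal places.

Reading degrees in the order [0, 1, 2, 3] gives [2, 2, 2, 2]; set D = diag(2, 2, 2, 2) and form L = D - A. The smallest Laplacian eigenvalue is always 0. The next one, lambda_2 = 2, measures how hard the graph is to disconnect: larger values mean better connectivity. The largest eigenvalue, 4, is at most the vertex count 4. The eigenvalues sum to 8, which equals trace(L) = 2|E|.

2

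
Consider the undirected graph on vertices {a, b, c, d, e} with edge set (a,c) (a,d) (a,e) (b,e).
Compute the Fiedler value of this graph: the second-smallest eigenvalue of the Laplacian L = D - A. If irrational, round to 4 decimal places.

0.5188

Reading degrees in the order [a, b, c, d, e] gives [3, 1, 1, 1, 2]; set D = diag(3, 1, 1, 1, 2) and form L = D - A. The sorted Laplacian eigenvalues are [0, 0.5188, 1, 2.3111, 4.1701]; the algebraic connectivity is the second entry, 0.5188. The largest eigenvalue, 4.1701, is at most the vertex count 5. By the matrix-tree theorem the graph has (1/5) * product of the nonzero eigenvalues = 1 spanning tree.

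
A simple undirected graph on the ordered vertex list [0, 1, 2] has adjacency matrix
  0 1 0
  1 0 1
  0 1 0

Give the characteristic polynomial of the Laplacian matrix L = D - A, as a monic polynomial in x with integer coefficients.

With the vertex order [0, 1, 2], the degrees are [1, 2, 1], giving D = diag(1, 2, 1) and L = D - A. The eigenvalues of L are [0, 1, 3]; the characteristic polynomial is the product of (x - lambda_i), which multiplies out to x^3 - 4x^2 + 3x. Since p(0) = det(-L) = 0, x divides p(x). There is one zero in the spectrum, matching the 1 component. By the matrix-tree theorem the graph has (1/3) * product of the nonzero eigenvalues = 1 spanning tree.

x^3 - 4x^2 + 3x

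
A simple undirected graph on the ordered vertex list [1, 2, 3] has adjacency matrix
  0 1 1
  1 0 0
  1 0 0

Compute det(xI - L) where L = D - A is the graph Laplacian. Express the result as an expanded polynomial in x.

Reading degrees in the order [1, 2, 3] gives [2, 1, 1]; set D = diag(2, 1, 1) and form L = D - A. L has integer entries, so p(x) = det(xI - L) has integer coefficients. Expanding the determinant yields x^3 - 4x^2 + 3x. Since p(0) = det(-L) = 0, x divides p(x). There is one zero in the spectrum, matching the 1 component.

x^3 - 4x^2 + 3x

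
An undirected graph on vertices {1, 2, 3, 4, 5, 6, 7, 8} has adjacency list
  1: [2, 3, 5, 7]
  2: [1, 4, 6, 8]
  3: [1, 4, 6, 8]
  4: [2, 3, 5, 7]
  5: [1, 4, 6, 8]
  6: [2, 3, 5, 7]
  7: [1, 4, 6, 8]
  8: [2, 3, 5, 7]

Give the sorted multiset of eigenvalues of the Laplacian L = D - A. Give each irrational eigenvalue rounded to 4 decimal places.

[0, 4, 4, 4, 4, 4, 4, 8]

Reading degrees in the order [1, 2, 3, 4, 5, 6, 7, 8] gives [4, 4, 4, 4, 4, 4, 4, 4]; set D = diag(4, 4, 4, 4, 4, 4, 4, 4) and form L = D - A. Diagonalising L (or applying a numerical eigensolver to the 8x8 matrix) gives the spectrum above. The single zero eigenvalue shows the graph is connected.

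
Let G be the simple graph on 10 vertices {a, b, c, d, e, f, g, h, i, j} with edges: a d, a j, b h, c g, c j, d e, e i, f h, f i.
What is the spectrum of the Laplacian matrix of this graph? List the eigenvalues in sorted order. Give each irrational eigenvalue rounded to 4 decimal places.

With the vertex order [a, b, c, d, e, f, g, h, i, j], the degrees are [2, 1, 2, 2, 2, 2, 1, 2, 2, 2], giving D = diag(2, 1, 2, 2, 2, 2, 1, 2, 2, 2) and L = D - A. The multiplicity of 0 as a Laplacian eigenvalue equals the number of connected components.

[0, 0.0979, 0.3820, 0.8244, 1.3820, 2, 2.6180, 3.1756, 3.6180, 3.9021]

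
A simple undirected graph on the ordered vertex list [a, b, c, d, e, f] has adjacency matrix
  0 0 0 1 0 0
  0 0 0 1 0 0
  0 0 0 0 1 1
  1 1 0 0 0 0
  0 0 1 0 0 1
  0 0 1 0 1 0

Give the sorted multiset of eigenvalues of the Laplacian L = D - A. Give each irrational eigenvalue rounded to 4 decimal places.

[0, 0, 1, 3, 3, 3]

Each diagonal entry of L is the vertex degree and each off-diagonal entry is -1 where an edge is present, 0 otherwise; in the order [a, b, c, d, e, f] the diagonal is [1, 1, 2, 2, 2, 2]. Diagonalising L (or applying a numerical eigensolver to the 6x6 matrix) gives the spectrum above. The 2 zero eigenvalues correspond to the 2 connected components. The eigenvalues sum to 10, which equals trace(L) = 2|E|.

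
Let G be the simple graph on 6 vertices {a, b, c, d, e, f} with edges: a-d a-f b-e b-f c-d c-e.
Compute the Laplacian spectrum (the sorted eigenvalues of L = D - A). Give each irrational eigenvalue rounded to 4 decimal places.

[0, 1, 1, 3, 3, 4]

Each diagonal entry of L is the vertex degree and each off-diagonal entry is -1 where an edge is present, 0 otherwise; in the order [a, b, c, d, e, f] the diagonal is [2, 2, 2, 2, 2, 2]. Since every row of L sums to 0, the all-ones vector is in the kernel and 0 is an eigenvalue.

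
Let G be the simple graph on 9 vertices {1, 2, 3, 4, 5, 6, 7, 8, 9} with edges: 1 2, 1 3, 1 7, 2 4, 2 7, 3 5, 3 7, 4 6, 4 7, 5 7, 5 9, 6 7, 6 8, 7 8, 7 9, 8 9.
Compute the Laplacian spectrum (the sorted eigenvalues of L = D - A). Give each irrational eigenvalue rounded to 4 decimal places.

With the vertex order [1, 2, 3, 4, 5, 6, 7, 8, 9], the degrees are [3, 3, 3, 3, 3, 3, 8, 3, 3], giving D = diag(3, 3, 3, 3, 3, 3, 8, 3, 3) and L = D - A. Diagonalising L (or applying a numerical eigensolver to the 9x9 matrix) gives the spectrum above. The single zero eigenvalue shows the graph is connected. The largest eigenvalue, 9, is at most the vertex count 9.

[0, 1.5858, 1.5858, 3, 3, 4.4142, 4.4142, 5, 9]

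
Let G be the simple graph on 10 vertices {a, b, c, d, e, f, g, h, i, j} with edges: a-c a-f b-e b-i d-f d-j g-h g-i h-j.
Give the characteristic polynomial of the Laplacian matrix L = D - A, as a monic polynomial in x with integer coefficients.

x^10 - 18x^9 + 136x^8 - 560x^7 + 1365x^6 - 2002x^5 + 1716x^4 - 792x^3 + 165x^2 - 10x

Reading degrees in the order [a, b, c, d, e, f, g, h, i, j] gives [2, 2, 1, 2, 1, 2, 2, 2, 2, 2]; set D = diag(2, 2, 1, 2, 1, 2, 2, 2, 2, 2) and form L = D - A. Computing det(xI - L) by cofactor expansion (or equivalently via sum-over-permutations) gives x^10 - 18x^9 + 136x^8 - 560x^7 + 1365x^6 - 2002x^5 + 1716x^4 - 792x^3 + 165x^2 - 10x. The coefficient of x^9 equals -trace(L) = -18, matching the sum of degrees. By the matrix-tree theorem the graph has (1/10) * product of the nonzero eigenvalues = 1 spanning tree.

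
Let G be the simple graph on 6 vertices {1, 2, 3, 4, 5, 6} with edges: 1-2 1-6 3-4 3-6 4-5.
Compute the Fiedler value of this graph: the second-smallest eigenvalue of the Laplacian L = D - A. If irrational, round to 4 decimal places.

0.2679

Reading degrees in the order [1, 2, 3, 4, 5, 6] gives [2, 1, 2, 2, 1, 2]; set D = diag(2, 1, 2, 2, 1, 2) and form L = D - A. The sorted Laplacian eigenvalues are [0, 0.2679, 1, 2, 3, 3.7321]; the algebraic connectivity is the second entry, 0.2679. There is one zero in the spectrum, matching the 1 component. The eigenvalues sum to 10, which equals trace(L) = 2|E|.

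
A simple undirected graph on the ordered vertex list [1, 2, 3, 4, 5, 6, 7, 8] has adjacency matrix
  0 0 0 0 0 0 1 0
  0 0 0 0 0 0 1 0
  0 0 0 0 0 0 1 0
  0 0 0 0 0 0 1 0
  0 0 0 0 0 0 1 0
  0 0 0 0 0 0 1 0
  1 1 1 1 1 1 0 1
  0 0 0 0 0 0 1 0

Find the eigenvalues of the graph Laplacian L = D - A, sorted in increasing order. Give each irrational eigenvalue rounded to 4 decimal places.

Each diagonal entry of L is the vertex degree and each off-diagonal entry is -1 where an edge is present, 0 otherwise; in the order [1, 2, 3, 4, 5, 6, 7, 8] the diagonal is [1, 1, 1, 1, 1, 1, 7, 1]. Diagonalising L (or applying a numerical eigensolver to the 8x8 matrix) gives the spectrum above. The single zero eigenvalue shows the graph is connected. The largest eigenvalue, 8, is at most the vertex count 8.

[0, 1, 1, 1, 1, 1, 1, 8]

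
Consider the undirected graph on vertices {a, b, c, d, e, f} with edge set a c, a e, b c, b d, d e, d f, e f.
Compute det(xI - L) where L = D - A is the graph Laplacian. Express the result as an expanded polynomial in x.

Reading degrees in the order [a, b, c, d, e, f] gives [2, 2, 2, 3, 3, 2]; set D = diag(2, 2, 2, 3, 3, 2) and form L = D - A. L has integer entries, so p(x) = det(xI - L) has integer coefficients. Expanding the determinant yields x^6 - 14x^5 + 74x^4 - 182x^3 + 205x^2 - 84x. The coefficient of x^5 equals -trace(L) = -14, matching the sum of degrees. There is one zero in the spectrum, matching the 1 component.

x^6 - 14x^5 + 74x^4 - 182x^3 + 205x^2 - 84x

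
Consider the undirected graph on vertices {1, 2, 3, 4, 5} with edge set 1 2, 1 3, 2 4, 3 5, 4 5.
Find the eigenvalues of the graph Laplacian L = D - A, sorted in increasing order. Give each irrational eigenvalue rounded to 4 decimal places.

Reading degrees in the order [1, 2, 3, 4, 5] gives [2, 2, 2, 2, 2]; set D = diag(2, 2, 2, 2, 2) and form L = D - A. Since every row of L sums to 0, the all-ones vector is in the kernel and 0 is an eigenvalue. The single zero eigenvalue shows the graph is connected. By the matrix-tree theorem the graph has (1/5) * product of the nonzero eigenvalues = 5 spanning trees.

[0, 1.3820, 1.3820, 3.6180, 3.6180]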